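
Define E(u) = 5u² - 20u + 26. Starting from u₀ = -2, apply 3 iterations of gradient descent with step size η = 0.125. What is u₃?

2.0625

E′(u) = 10u - 20
Step 1: E′(-2) = -40; u₁ = -2 − 0.125·(-40) = 3
Step 2: E′(3) = 10; u₂ = 3 − 0.125·10 = 1.75
Step 3: E′(1.75) = -2.5; u₃ = 1.75 − 0.125·(-2.5) = 2.0625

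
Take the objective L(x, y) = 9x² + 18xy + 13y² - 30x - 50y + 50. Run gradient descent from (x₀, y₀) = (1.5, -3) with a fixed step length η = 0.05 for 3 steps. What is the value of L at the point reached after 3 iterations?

∇L = (18x + 18y - 30, 18x + 26y - 50)
Step 1: at (1.5, -3), ∇L = (-57, -101) → (1.5, -3) − 0.05·(-57, -101) = (4.35, 2.05)
Step 2: at (4.35, 2.05), ∇L = (85.2, 81.6) → (4.35, 2.05) − 0.05·(85.2, 81.6) = (0.09, -2.03)
Step 3: at (0.09, -2.03), ∇L = (-64.92, -101.16) → (0.09, -2.03) − 0.05·(-64.92, -101.16) = (3.336, 3.028)
L(3.336, 3.028) = 199.6996

199.6996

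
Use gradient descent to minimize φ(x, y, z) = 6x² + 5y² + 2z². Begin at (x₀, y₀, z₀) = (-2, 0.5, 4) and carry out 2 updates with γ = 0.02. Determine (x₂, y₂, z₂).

∇φ = (12x, 10y, 4z)
Step 1: at (-2, 0.5, 4), ∇φ = (-24, 5, 16) → (-2, 0.5, 4) − 0.02·(-24, 5, 16) = (-1.52, 0.4, 3.68)
Step 2: at (-1.52, 0.4, 3.68), ∇φ = (-18.24, 4, 14.72) → (-1.52, 0.4, 3.68) − 0.02·(-18.24, 4, 14.72) = (-1.1552, 0.32, 3.3856)

(-1.1552, 0.32, 3.3856)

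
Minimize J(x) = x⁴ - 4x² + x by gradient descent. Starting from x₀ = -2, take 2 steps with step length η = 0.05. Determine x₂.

-1.409375

J′(x) = 4x³ - 8x + 1
Step 1: J′(-2) = -15; x₁ = -2 − 0.05·(-15) = -1.25
Step 2: J′(-1.25) = 3.1875; x₂ = -1.25 − 0.05·3.1875 = -1.409375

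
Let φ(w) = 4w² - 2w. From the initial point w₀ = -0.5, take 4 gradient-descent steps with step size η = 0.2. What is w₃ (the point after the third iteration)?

0.412

φ′(w) = 8w - 2
w₁ = -0.5 − 0.2·(-6) = 0.7
w₂ = 0.7 − 0.2·3.6 = -0.02
w₃ = -0.02 − 0.2·(-2.16) = 0.412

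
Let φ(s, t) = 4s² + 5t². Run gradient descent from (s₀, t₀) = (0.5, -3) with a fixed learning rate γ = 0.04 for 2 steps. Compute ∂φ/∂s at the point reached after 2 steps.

∇φ = (8s, 10t)
Step 1: at (0.5, -3), ∇φ = (4, -30) → (0.5, -3) − 0.04·(4, -30) = (0.34, -1.8)
Step 2: at (0.34, -1.8), ∇φ = (2.72, -18) → (0.34, -1.8) − 0.04·(2.72, -18) = (0.2312, -1.08)
∂φ/∂s at (0.2312, -1.08) = 1.8496

1.8496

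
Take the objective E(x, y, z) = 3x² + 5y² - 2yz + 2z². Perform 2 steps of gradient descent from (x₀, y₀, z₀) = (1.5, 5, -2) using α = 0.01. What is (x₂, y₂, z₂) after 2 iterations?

(1.3254, 3.9776, -1.658)

∇E = (6x, 10y - 2z, -2y + 4z)
(x₁, y₁, z₁) = (1.5, 5, -2) − 0.01·(9, 54, -18) = (1.41, 4.46, -1.82)
(x₂, y₂, z₂) = (1.41, 4.46, -1.82) − 0.01·(8.46, 48.24, -16.2) = (1.3254, 3.9776, -1.658)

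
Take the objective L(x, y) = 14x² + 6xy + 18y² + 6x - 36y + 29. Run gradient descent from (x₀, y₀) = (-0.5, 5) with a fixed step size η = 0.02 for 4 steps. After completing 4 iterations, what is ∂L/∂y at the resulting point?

∇L = (28x + 6y + 6, 6x + 36y - 36)
Step 1: at (-0.5, 5), ∇L = (22, 141) → (-0.5, 5) − 0.02·(22, 141) = (-0.94, 2.18)
Step 2: at (-0.94, 2.18), ∇L = (-7.24, 36.84) → (-0.94, 2.18) − 0.02·(-7.24, 36.84) = (-0.7952, 1.4432)
Step 3: at (-0.7952, 1.4432), ∇L = (-7.6064, 11.184) → (-0.7952, 1.4432) − 0.02·(-7.6064, 11.184) = (-0.643072, 1.21952)
Step 4: at (-0.643072, 1.21952), ∇L = (-4.688896, 4.044288) → (-0.643072, 1.21952) − 0.02·(-4.688896, 4.044288) = (-0.54929408, 1.13863424)
∂L/∂y at (-0.54929408, 1.13863424) = 1.69506816

1.69506816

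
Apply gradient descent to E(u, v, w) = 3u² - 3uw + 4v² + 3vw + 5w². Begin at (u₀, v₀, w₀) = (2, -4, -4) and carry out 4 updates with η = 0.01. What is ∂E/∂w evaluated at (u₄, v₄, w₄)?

-32.33630616

∇E = (6u - 3w, 8v + 3w, -3u + 3v + 10w)
Step 1: at (2, -4, -4), ∇E = (24, -44, -58) → (2, -4, -4) − 0.01·(24, -44, -58) = (1.76, -3.56, -3.42)
Step 2: at (1.76, -3.56, -3.42), ∇E = (20.82, -38.74, -50.16) → (1.76, -3.56, -3.42) − 0.01·(20.82, -38.74, -50.16) = (1.5518, -3.1726, -2.9184)
Step 3: at (1.5518, -3.1726, -2.9184), ∇E = (18.066, -34.136, -43.3572) → (1.5518, -3.1726, -2.9184) − 0.01·(18.066, -34.136, -43.3572) = (1.37114, -2.83124, -2.484828)
Step 4: at (1.37114, -2.83124, -2.484828), ∇E = (15.681324, -30.104404, -37.45542) → (1.37114, -2.83124, -2.484828) − 0.01·(15.681324, -30.104404, -37.45542) = (1.21432676, -2.53019596, -2.1102738)
∂E/∂w at (1.21432676, -2.53019596, -2.1102738) = -32.33630616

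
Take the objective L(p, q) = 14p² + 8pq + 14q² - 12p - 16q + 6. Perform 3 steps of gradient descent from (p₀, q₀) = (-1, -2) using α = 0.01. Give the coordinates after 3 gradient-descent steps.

(0.100928, -0.313472)

∇L = (28p + 8q - 12, 8p + 28q - 16)
(p₁, q₁) = (-1, -2) − 0.01·(-56, -80) = (-0.44, -1.2)
(p₂, q₂) = (-0.44, -1.2) − 0.01·(-33.92, -53.12) = (-0.1008, -0.6688)
(p₃, q₃) = (-0.1008, -0.6688) − 0.01·(-20.1728, -35.5328) = (0.100928, -0.313472)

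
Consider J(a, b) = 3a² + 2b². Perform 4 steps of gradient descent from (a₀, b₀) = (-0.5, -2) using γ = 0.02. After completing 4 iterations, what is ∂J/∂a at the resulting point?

∇J = (6a, 4b)
Step 1: at (-0.5, -2), ∇J = (-3, -8) → (-0.5, -2) − 0.02·(-3, -8) = (-0.44, -1.84)
Step 2: at (-0.44, -1.84), ∇J = (-2.64, -7.36) → (-0.44, -1.84) − 0.02·(-2.64, -7.36) = (-0.3872, -1.6928)
Step 3: at (-0.3872, -1.6928), ∇J = (-2.3232, -6.7712) → (-0.3872, -1.6928) − 0.02·(-2.3232, -6.7712) = (-0.340736, -1.557376)
Step 4: at (-0.340736, -1.557376), ∇J = (-2.044416, -6.229504) → (-0.340736, -1.557376) − 0.02·(-2.044416, -6.229504) = (-0.29984768, -1.43278592)
∂J/∂a at (-0.29984768, -1.43278592) = -1.79908608

-1.79908608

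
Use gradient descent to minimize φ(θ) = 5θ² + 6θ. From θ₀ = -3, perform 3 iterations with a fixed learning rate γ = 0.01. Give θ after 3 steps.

-2.3496

φ′(θ) = 10θ + 6
θ₁ = -3 − 0.01·(-24) = -2.76
θ₂ = -2.76 − 0.01·(-21.6) = -2.544
θ₃ = -2.544 − 0.01·(-19.44) = -2.3496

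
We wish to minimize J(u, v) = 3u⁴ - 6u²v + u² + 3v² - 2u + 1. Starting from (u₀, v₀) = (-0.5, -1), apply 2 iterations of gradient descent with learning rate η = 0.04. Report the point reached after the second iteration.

∇J = (12u³ - 12uv + 2u - 2, -6u² + 6v)
Step 1: at (-0.5, -1), ∇J = (-10.5, -7.5) → (-0.5, -1) − 0.04·(-10.5, -7.5) = (-0.08, -0.7)
Step 2: at (-0.08, -0.7), ∇J = (-2.838144, -4.2384) → (-0.08, -0.7) − 0.04·(-2.838144, -4.2384) = (0.03352576, -0.530464)

(0.03352576, -0.530464)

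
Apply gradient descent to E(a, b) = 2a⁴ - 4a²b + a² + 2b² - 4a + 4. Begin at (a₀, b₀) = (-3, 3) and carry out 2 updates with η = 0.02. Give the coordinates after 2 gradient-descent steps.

(0.20126208, 3.202112)

∇E = (8a³ - 8ab + 2a - 4, -4a² + 4b)
(a₁, b₁) = (-3, 3) − 0.02·(-154, -24) = (0.08, 3.48)
(a₂, b₂) = (0.08, 3.48) − 0.02·(-6.063104, 13.8944) = (0.20126208, 3.202112)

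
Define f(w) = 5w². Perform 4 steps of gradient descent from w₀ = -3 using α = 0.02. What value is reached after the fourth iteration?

f′(w) = 10w
w₁ = -3 − 0.02·(-30) = -2.4
w₂ = -2.4 − 0.02·(-24) = -1.92
w₃ = -1.92 − 0.02·(-19.2) = -1.536
w₄ = -1.536 − 0.02·(-15.36) = -1.2288

-1.2288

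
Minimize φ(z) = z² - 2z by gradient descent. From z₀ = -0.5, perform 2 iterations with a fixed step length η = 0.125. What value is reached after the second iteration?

0.15625

φ′(z) = 2z - 2
Step 1: φ′(-0.5) = -3; z₁ = -0.5 − 0.125·(-3) = -0.125
Step 2: φ′(-0.125) = -2.25; z₂ = -0.125 − 0.125·(-2.25) = 0.15625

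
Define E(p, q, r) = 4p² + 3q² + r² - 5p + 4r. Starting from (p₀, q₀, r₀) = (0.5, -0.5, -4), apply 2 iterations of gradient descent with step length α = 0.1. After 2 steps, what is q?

-0.08

∇E = (8p - 5, 6q, 2r + 4)
(p₁, q₁, r₁) = (0.5, -0.5, -4) − 0.1·(-1, -3, -4) = (0.6, -0.2, -3.6)
(p₂, q₂, r₂) = (0.6, -0.2, -3.6) − 0.1·(-0.2, -1.2, -3.2) = (0.62, -0.08, -3.28)
q = -0.08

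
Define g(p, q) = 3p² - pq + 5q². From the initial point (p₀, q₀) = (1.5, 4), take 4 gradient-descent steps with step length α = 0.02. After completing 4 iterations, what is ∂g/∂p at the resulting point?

∇g = (6p - q, -p + 10q)
(p₁, q₁) = (1.5, 4) − 0.02·(5, 38.5) = (1.4, 3.23)
(p₂, q₂) = (1.4, 3.23) − 0.02·(5.17, 30.9) = (1.2966, 2.612)
(p₃, q₃) = (1.2966, 2.612) − 0.02·(5.1676, 24.8234) = (1.193248, 2.115532)
(p₄, q₄) = (1.193248, 2.115532) − 0.02·(5.043956, 19.962072) = (1.09236888, 1.71629056)
∂g/∂p at (1.09236888, 1.71629056) = 4.83792272

4.83792272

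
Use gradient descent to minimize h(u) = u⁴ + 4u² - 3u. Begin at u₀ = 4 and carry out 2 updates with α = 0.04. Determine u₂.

h′(u) = 4u³ + 8u - 3
u₁ = 4 − 0.04·285 = -7.4
u₂ = -7.4 − 0.04·(-1683.096) = 59.92384

59.92384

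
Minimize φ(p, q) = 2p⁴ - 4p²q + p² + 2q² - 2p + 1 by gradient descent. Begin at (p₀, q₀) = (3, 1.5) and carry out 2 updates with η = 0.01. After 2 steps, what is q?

∇φ = (8p³ - 8pq + 2p - 2, -4p² + 4q)
Step 1: at (3, 1.5), ∇φ = (184, -30) → (3, 1.5) − 0.01·(184, -30) = (1.16, 1.8)
Step 2: at (1.16, 1.8), ∇φ = (-3.896832, 1.8176) → (1.16, 1.8) − 0.01·(-3.896832, 1.8176) = (1.19896832, 1.781824)
q = 1.781824

1.781824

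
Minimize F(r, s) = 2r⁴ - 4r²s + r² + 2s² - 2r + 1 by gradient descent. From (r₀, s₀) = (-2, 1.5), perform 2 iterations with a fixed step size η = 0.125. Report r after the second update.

-39.359375

∇F = (8r³ - 8rs + 2r - 2, -4r² + 4s)
(r₁, s₁) = (-2, 1.5) − 0.125·(-46, -10) = (3.75, 2.75)
(r₂, s₂) = (3.75, 2.75) − 0.125·(344.875, -45.25) = (-39.359375, 8.40625)
r = -39.359375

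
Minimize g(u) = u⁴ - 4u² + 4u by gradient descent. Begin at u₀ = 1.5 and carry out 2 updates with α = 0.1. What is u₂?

g′(u) = 4u³ - 8u + 4
u₁ = 1.5 − 0.1·5.5 = 0.95
u₂ = 0.95 − 0.1·(-0.1705) = 0.96705

0.96705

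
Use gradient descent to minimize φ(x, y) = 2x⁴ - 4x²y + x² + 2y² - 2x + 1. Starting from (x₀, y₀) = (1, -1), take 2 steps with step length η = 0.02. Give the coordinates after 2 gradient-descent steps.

(0.55109888, -0.735808)

∇φ = (8x³ - 8xy + 2x - 2, -4x² + 4y)
(x₁, y₁) = (1, -1) − 0.02·(16, -8) = (0.68, -0.84)
(x₂, y₂) = (0.68, -0.84) − 0.02·(6.445056, -5.2096) = (0.55109888, -0.735808)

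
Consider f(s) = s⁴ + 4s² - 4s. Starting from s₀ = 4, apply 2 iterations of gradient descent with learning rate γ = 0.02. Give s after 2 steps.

f′(s) = 4s³ + 8s - 4
Step 1: f′(4) = 284; s₁ = 4 − 0.02·284 = -1.68
Step 2: f′(-1.68) = -36.406528; s₂ = -1.68 − 0.02·(-36.406528) = -0.95186944

-0.95186944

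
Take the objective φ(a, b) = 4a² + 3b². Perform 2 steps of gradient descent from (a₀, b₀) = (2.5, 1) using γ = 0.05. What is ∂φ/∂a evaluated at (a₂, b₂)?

∇φ = (8a, 6b)
Step 1: at (2.5, 1), ∇φ = (20, 6) → (2.5, 1) − 0.05·(20, 6) = (1.5, 0.7)
Step 2: at (1.5, 0.7), ∇φ = (12, 4.2) → (1.5, 0.7) − 0.05·(12, 4.2) = (0.9, 0.49)
∂φ/∂a at (0.9, 0.49) = 7.2

7.2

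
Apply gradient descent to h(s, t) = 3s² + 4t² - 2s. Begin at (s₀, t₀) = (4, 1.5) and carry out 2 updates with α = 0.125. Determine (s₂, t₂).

(0.5625, 0)

∇h = (6s - 2, 8t)
(s₁, t₁) = (4, 1.5) − 0.125·(22, 12) = (1.25, 0)
(s₂, t₂) = (1.25, 0) − 0.125·(5.5, 0) = (0.5625, 0)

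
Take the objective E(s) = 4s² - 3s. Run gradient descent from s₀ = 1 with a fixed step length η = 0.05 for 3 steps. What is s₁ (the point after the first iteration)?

0.75

E′(s) = 8s - 3
s₁ = 1 − 0.05·5 = 0.75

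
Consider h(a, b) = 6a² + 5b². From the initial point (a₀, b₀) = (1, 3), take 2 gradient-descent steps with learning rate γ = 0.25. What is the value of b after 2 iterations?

6.75

∇h = (12a, 10b)
Step 1: at (1, 3), ∇h = (12, 30) → (1, 3) − 0.25·(12, 30) = (-2, -4.5)
Step 2: at (-2, -4.5), ∇h = (-24, -45) → (-2, -4.5) − 0.25·(-24, -45) = (4, 6.75)
b = 6.75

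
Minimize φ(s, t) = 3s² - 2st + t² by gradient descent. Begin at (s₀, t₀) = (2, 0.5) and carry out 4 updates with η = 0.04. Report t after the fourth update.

∇φ = (6s - 2t, -2s + 2t)
Step 1: at (2, 0.5), ∇φ = (11, -3) → (2, 0.5) − 0.04·(11, -3) = (1.56, 0.62)
Step 2: at (1.56, 0.62), ∇φ = (8.12, -1.88) → (1.56, 0.62) − 0.04·(8.12, -1.88) = (1.2352, 0.6952)
Step 3: at (1.2352, 0.6952), ∇φ = (6.0208, -1.08) → (1.2352, 0.6952) − 0.04·(6.0208, -1.08) = (0.994368, 0.7384)
Step 4: at (0.994368, 0.7384), ∇φ = (4.489408, -0.511936) → (0.994368, 0.7384) − 0.04·(4.489408, -0.511936) = (0.81479168, 0.75887744)
t = 0.75887744

0.75887744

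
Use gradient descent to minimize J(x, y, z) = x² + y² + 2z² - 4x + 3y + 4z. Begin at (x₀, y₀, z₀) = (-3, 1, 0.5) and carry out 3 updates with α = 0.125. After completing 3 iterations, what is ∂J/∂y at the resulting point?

∇J = (2x - 4, 2y + 3, 4z + 4)
Step 1: at (-3, 1, 0.5), ∇J = (-10, 5, 6) → (-3, 1, 0.5) − 0.125·(-10, 5, 6) = (-1.75, 0.375, -0.25)
Step 2: at (-1.75, 0.375, -0.25), ∇J = (-7.5, 3.75, 3) → (-1.75, 0.375, -0.25) − 0.125·(-7.5, 3.75, 3) = (-0.8125, -0.09375, -0.625)
Step 3: at (-0.8125, -0.09375, -0.625), ∇J = (-5.625, 2.8125, 1.5) → (-0.8125, -0.09375, -0.625) − 0.125·(-5.625, 2.8125, 1.5) = (-0.109375, -0.4453125, -0.8125)
∂J/∂y at (-0.109375, -0.4453125, -0.8125) = 2.109375

2.109375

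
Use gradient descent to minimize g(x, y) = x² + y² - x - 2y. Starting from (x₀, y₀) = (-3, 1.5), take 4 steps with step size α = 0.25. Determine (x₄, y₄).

∇g = (2x - 1, 2y - 2)
Step 1: at (-3, 1.5), ∇g = (-7, 1) → (-3, 1.5) − 0.25·(-7, 1) = (-1.25, 1.25)
Step 2: at (-1.25, 1.25), ∇g = (-3.5, 0.5) → (-1.25, 1.25) − 0.25·(-3.5, 0.5) = (-0.375, 1.125)
Step 3: at (-0.375, 1.125), ∇g = (-1.75, 0.25) → (-0.375, 1.125) − 0.25·(-1.75, 0.25) = (0.0625, 1.0625)
Step 4: at (0.0625, 1.0625), ∇g = (-0.875, 0.125) → (0.0625, 1.0625) − 0.25·(-0.875, 0.125) = (0.28125, 1.03125)

(0.28125, 1.03125)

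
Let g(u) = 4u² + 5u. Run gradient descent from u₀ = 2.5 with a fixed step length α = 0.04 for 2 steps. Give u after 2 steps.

0.82

g′(u) = 8u + 5
Step 1: g′(2.5) = 25; u₁ = 2.5 − 0.04·25 = 1.5
Step 2: g′(1.5) = 17; u₂ = 1.5 − 0.04·17 = 0.82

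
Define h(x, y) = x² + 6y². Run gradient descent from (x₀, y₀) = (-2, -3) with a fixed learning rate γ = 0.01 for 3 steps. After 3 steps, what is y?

∇h = (2x, 12y)
(x₁, y₁) = (-2, -3) − 0.01·(-4, -36) = (-1.96, -2.64)
(x₂, y₂) = (-1.96, -2.64) − 0.01·(-3.92, -31.68) = (-1.9208, -2.3232)
(x₃, y₃) = (-1.9208, -2.3232) − 0.01·(-3.8416, -27.8784) = (-1.882384, -2.044416)
y = -2.044416

-2.044416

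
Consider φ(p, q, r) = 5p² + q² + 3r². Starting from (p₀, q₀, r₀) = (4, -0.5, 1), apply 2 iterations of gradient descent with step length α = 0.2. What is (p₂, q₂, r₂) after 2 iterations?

(4, -0.18, 0.04)

∇φ = (10p, 2q, 6r)
Step 1: at (4, -0.5, 1), ∇φ = (40, -1, 6) → (4, -0.5, 1) − 0.2·(40, -1, 6) = (-4, -0.3, -0.2)
Step 2: at (-4, -0.3, -0.2), ∇φ = (-40, -0.6, -1.2) → (-4, -0.3, -0.2) − 0.2·(-40, -0.6, -1.2) = (4, -0.18, 0.04)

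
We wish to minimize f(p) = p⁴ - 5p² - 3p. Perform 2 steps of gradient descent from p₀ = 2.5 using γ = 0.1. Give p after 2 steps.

-1.25705

f′(p) = 4p³ - 10p - 3
Step 1: f′(2.5) = 34.5; p₁ = 2.5 − 0.1·34.5 = -0.95
Step 2: f′(-0.95) = 3.0705; p₂ = -0.95 − 0.1·3.0705 = -1.25705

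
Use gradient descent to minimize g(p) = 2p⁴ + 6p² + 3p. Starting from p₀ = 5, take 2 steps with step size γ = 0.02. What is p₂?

675.41318016

g′(p) = 8p³ + 12p + 3
Step 1: g′(5) = 1063; p₁ = 5 − 0.02·1063 = -16.26
Step 2: g′(-16.26) = -34583.659008; p₂ = -16.26 − 0.02·(-34583.659008) = 675.41318016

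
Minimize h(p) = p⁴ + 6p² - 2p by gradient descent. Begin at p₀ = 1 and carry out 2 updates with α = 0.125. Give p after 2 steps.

h′(p) = 4p³ + 12p - 2
Step 1: h′(1) = 14; p₁ = 1 − 0.125·14 = -0.75
Step 2: h′(-0.75) = -12.6875; p₂ = -0.75 − 0.125·(-12.6875) = 0.8359375

0.8359375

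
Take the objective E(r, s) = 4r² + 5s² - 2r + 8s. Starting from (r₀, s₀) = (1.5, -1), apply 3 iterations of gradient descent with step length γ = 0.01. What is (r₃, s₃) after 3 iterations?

∇E = (8r - 2, 10s + 8)
(r₁, s₁) = (1.5, -1) − 0.01·(10, -2) = (1.4, -0.98)
(r₂, s₂) = (1.4, -0.98) − 0.01·(9.2, -1.8) = (1.308, -0.962)
(r₃, s₃) = (1.308, -0.962) − 0.01·(8.464, -1.62) = (1.22336, -0.9458)

(1.22336, -0.9458)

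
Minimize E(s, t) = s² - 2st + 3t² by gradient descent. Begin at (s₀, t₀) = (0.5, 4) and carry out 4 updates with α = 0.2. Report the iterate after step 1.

(1.9, -0.6)

∇E = (2s - 2t, -2s + 6t)
(s₁, t₁) = (0.5, 4) − 0.2·(-7, 23) = (1.9, -0.6)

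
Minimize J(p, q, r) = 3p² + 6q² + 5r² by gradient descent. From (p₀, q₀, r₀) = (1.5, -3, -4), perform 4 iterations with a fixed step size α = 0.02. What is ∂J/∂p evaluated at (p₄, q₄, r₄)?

5.39725824

∇J = (6p, 12q, 10r)
Step 1: at (1.5, -3, -4), ∇J = (9, -36, -40) → (1.5, -3, -4) − 0.02·(9, -36, -40) = (1.32, -2.28, -3.2)
Step 2: at (1.32, -2.28, -3.2), ∇J = (7.92, -27.36, -32) → (1.32, -2.28, -3.2) − 0.02·(7.92, -27.36, -32) = (1.1616, -1.7328, -2.56)
Step 3: at (1.1616, -1.7328, -2.56), ∇J = (6.9696, -20.7936, -25.6) → (1.1616, -1.7328, -2.56) − 0.02·(6.9696, -20.7936, -25.6) = (1.022208, -1.316928, -2.048)
Step 4: at (1.022208, -1.316928, -2.048), ∇J = (6.133248, -15.803136, -20.48) → (1.022208, -1.316928, -2.048) − 0.02·(6.133248, -15.803136, -20.48) = (0.89954304, -1.00086528, -1.6384)
∂J/∂p at (0.89954304, -1.00086528, -1.6384) = 5.39725824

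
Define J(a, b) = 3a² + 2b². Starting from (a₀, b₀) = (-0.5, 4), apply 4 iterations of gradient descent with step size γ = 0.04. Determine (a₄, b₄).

(-0.16681088, 1.99148544)

∇J = (6a, 4b)
(a₁, b₁) = (-0.5, 4) − 0.04·(-3, 16) = (-0.38, 3.36)
(a₂, b₂) = (-0.38, 3.36) − 0.04·(-2.28, 13.44) = (-0.2888, 2.8224)
(a₃, b₃) = (-0.2888, 2.8224) − 0.04·(-1.7328, 11.2896) = (-0.219488, 2.370816)
(a₄, b₄) = (-0.219488, 2.370816) − 0.04·(-1.316928, 9.483264) = (-0.16681088, 1.99148544)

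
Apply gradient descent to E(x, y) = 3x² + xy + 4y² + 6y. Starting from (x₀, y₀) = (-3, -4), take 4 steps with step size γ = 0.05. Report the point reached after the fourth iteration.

∇E = (6x + y, x + 8y + 6)
Step 1: at (-3, -4), ∇E = (-22, -29) → (-3, -4) − 0.05·(-22, -29) = (-1.9, -2.55)
Step 2: at (-1.9, -2.55), ∇E = (-13.95, -16.3) → (-1.9, -2.55) − 0.05·(-13.95, -16.3) = (-1.2025, -1.735)
Step 3: at (-1.2025, -1.735), ∇E = (-8.95, -9.0825) → (-1.2025, -1.735) − 0.05·(-8.95, -9.0825) = (-0.755, -1.280875)
Step 4: at (-0.755, -1.280875), ∇E = (-5.810875, -5.002) → (-0.755, -1.280875) − 0.05·(-5.810875, -5.002) = (-0.46445625, -1.030775)

(-0.46445625, -1.030775)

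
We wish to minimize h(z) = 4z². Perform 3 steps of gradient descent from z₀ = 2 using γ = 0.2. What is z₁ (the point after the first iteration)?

h′(z) = 8z
z₁ = 2 − 0.2·16 = -1.2

-1.2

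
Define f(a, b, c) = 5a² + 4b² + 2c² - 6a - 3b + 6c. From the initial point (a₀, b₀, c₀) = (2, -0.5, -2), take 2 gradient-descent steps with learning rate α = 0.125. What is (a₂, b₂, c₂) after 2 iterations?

(0.6875, 0.375, -1.625)

∇f = (10a - 6, 8b - 3, 4c + 6)
Step 1: at (2, -0.5, -2), ∇f = (14, -7, -2) → (2, -0.5, -2) − 0.125·(14, -7, -2) = (0.25, 0.375, -1.75)
Step 2: at (0.25, 0.375, -1.75), ∇f = (-3.5, 0, -1) → (0.25, 0.375, -1.75) − 0.125·(-3.5, 0, -1) = (0.6875, 0.375, -1.625)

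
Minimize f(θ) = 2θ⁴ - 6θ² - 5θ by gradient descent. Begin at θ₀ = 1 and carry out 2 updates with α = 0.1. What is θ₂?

f′(θ) = 8θ³ - 12θ - 5
θ₁ = 1 − 0.1·(-9) = 1.9
θ₂ = 1.9 − 0.1·27.072 = -0.8072

-0.8072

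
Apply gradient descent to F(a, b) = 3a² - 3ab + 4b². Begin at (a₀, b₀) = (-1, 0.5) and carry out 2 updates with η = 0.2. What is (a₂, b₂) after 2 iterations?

(-0.64, 0.84)

∇F = (6a - 3b, -3a + 8b)
Step 1: at (-1, 0.5), ∇F = (-7.5, 7) → (-1, 0.5) − 0.2·(-7.5, 7) = (0.5, -0.9)
Step 2: at (0.5, -0.9), ∇F = (5.7, -8.7) → (0.5, -0.9) − 0.2·(5.7, -8.7) = (-0.64, 0.84)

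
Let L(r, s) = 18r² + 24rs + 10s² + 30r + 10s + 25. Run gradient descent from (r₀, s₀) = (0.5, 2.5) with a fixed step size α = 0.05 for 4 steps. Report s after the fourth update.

12.6376

∇L = (36r + 24s + 30, 24r + 20s + 10)
Step 1: at (0.5, 2.5), ∇L = (108, 72) → (0.5, 2.5) − 0.05·(108, 72) = (-4.9, -1.1)
Step 2: at (-4.9, -1.1), ∇L = (-172.8, -129.6) → (-4.9, -1.1) − 0.05·(-172.8, -129.6) = (3.74, 5.38)
Step 3: at (3.74, 5.38), ∇L = (293.76, 207.36) → (3.74, 5.38) − 0.05·(293.76, 207.36) = (-10.948, -4.988)
Step 4: at (-10.948, -4.988), ∇L = (-483.84, -352.512) → (-10.948, -4.988) − 0.05·(-483.84, -352.512) = (13.244, 12.6376)
s = 12.6376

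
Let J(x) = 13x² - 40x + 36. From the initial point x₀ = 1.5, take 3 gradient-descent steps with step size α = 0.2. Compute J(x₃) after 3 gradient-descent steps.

J′(x) = 26x - 40
x₁ = 1.5 − 0.2·(-1) = 1.7
x₂ = 1.7 − 0.2·4.2 = 0.86
x₃ = 0.86 − 0.2·(-17.64) = 4.388
J(4.388) = 110.789072

110.789072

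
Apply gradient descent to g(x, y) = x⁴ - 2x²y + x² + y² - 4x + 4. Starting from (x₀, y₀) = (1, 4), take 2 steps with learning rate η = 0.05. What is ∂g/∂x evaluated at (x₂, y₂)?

3.240530069856

∇g = (4x³ - 4xy + 2x - 4, -2x² + 2y)
(x₁, y₁) = (1, 4) − 0.05·(-14, 6) = (1.7, 3.7)
(x₂, y₂) = (1.7, 3.7) − 0.05·(-6.108, 1.62) = (2.0054, 3.619)
∂g/∂x at (2.0054, 3.619) = 3.240530069856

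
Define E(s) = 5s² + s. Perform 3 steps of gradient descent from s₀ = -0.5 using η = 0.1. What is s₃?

E′(s) = 10s + 1
s₁ = -0.5 − 0.1·(-4) = -0.1
s₂ = -0.1 − 0.1·0 = -0.1
s₃ = -0.1 − 0.1·0 = -0.1

-0.1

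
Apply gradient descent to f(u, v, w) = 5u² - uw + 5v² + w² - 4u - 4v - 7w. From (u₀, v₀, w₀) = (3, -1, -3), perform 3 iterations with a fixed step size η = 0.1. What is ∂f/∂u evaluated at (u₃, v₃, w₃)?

-0.808

∇f = (10u - w - 4, 10v - 4, -u + 2w - 7)
Step 1: at (3, -1, -3), ∇f = (29, -14, -16) → (3, -1, -3) − 0.1·(29, -14, -16) = (0.1, 0.4, -1.4)
Step 2: at (0.1, 0.4, -1.4), ∇f = (-1.6, 0, -9.9) → (0.1, 0.4, -1.4) − 0.1·(-1.6, 0, -9.9) = (0.26, 0.4, -0.41)
Step 3: at (0.26, 0.4, -0.41), ∇f = (-0.99, 0, -8.08) → (0.26, 0.4, -0.41) − 0.1·(-0.99, 0, -8.08) = (0.359, 0.4, 0.398)
∂f/∂u at (0.359, 0.4, 0.398) = -0.808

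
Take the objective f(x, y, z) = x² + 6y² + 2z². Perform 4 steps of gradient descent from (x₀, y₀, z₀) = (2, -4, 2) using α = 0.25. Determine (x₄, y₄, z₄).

∇f = (2x, 12y, 4z)
Step 1: at (2, -4, 2), ∇f = (4, -48, 8) → (2, -4, 2) − 0.25·(4, -48, 8) = (1, 8, 0)
Step 2: at (1, 8, 0), ∇f = (2, 96, 0) → (1, 8, 0) − 0.25·(2, 96, 0) = (0.5, -16, 0)
Step 3: at (0.5, -16, 0), ∇f = (1, -192, 0) → (0.5, -16, 0) − 0.25·(1, -192, 0) = (0.25, 32, 0)
Step 4: at (0.25, 32, 0), ∇f = (0.5, 384, 0) → (0.25, 32, 0) − 0.25·(0.5, 384, 0) = (0.125, -64, 0)

(0.125, -64, 0)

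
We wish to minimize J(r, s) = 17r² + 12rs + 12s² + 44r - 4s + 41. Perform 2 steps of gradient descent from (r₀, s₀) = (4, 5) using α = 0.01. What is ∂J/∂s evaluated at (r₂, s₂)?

56.192

∇J = (34r + 12s + 44, 12r + 24s - 4)
Step 1: at (4, 5), ∇J = (240, 164) → (4, 5) − 0.01·(240, 164) = (1.6, 3.36)
Step 2: at (1.6, 3.36), ∇J = (138.72, 95.84) → (1.6, 3.36) − 0.01·(138.72, 95.84) = (0.2128, 2.4016)
∂J/∂s at (0.2128, 2.4016) = 56.192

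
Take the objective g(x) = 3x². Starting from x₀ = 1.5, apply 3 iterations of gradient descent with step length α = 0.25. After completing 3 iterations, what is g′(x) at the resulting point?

g′(x) = 6x
x₁ = 1.5 − 0.25·9 = -0.75
x₂ = -0.75 − 0.25·(-4.5) = 0.375
x₃ = 0.375 − 0.25·2.25 = -0.1875
g′(x) at (-0.1875) = -1.125

-1.125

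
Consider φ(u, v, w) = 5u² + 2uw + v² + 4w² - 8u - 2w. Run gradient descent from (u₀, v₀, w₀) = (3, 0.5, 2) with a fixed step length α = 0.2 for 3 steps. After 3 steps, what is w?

-2.928

∇φ = (10u + 2w - 8, 2v, 2u + 8w - 2)
Step 1: at (3, 0.5, 2), ∇φ = (26, 1, 20) → (3, 0.5, 2) − 0.2·(26, 1, 20) = (-2.2, 0.3, -2)
Step 2: at (-2.2, 0.3, -2), ∇φ = (-34, 0.6, -22.4) → (-2.2, 0.3, -2) − 0.2·(-34, 0.6, -22.4) = (4.6, 0.18, 2.48)
Step 3: at (4.6, 0.18, 2.48), ∇φ = (42.96, 0.36, 27.04) → (4.6, 0.18, 2.48) − 0.2·(42.96, 0.36, 27.04) = (-3.992, 0.108, -2.928)
w = -2.928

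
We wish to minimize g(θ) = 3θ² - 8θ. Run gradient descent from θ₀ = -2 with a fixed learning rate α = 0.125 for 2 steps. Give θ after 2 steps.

g′(θ) = 6θ - 8
Step 1: g′(-2) = -20; θ₁ = -2 − 0.125·(-20) = 0.5
Step 2: g′(0.5) = -5; θ₂ = 0.5 − 0.125·(-5) = 1.125

1.125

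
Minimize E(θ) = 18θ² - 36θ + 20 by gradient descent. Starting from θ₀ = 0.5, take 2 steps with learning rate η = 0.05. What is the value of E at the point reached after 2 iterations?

E′(θ) = 36θ - 36
Step 1: E′(0.5) = -18; θ₁ = 0.5 − 0.05·(-18) = 1.4
Step 2: E′(1.4) = 14.4; θ₂ = 1.4 − 0.05·14.4 = 0.68
E(0.68) = 3.8432

3.8432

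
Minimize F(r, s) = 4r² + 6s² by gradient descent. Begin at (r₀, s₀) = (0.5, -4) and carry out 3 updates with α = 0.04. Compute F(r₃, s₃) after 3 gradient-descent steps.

1.996846010368

∇F = (8r, 12s)
(r₁, s₁) = (0.5, -4) − 0.04·(4, -48) = (0.34, -2.08)
(r₂, s₂) = (0.34, -2.08) − 0.04·(2.72, -24.96) = (0.2312, -1.0816)
(r₃, s₃) = (0.2312, -1.0816) − 0.04·(1.8496, -12.9792) = (0.157216, -0.562432)
F(0.157216, -0.562432) = 1.996846010368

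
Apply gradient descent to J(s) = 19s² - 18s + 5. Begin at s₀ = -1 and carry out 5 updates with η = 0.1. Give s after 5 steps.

254.10016

J′(s) = 38s - 18
s₁ = -1 − 0.1·(-56) = 4.6
s₂ = 4.6 − 0.1·156.8 = -11.08
s₃ = -11.08 − 0.1·(-439.04) = 32.824
s₄ = 32.824 − 0.1·1229.312 = -90.1072
s₅ = -90.1072 − 0.1·(-3442.0736) = 254.10016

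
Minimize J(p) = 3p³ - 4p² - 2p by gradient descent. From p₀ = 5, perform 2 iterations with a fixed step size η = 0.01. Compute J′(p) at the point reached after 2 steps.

35.714192054409

J′(p) = 9p² - 8p - 2
Step 1: J′(5) = 183; p₁ = 5 − 0.01·183 = 3.17
Step 2: J′(3.17) = 63.0801; p₂ = 3.17 − 0.01·63.0801 = 2.539199
J′(p) at (2.539199) = 35.714192054409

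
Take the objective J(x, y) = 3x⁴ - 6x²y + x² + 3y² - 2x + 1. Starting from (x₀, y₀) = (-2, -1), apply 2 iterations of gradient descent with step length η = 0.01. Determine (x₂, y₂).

(-0.59441312, -0.625144)

∇J = (12x³ - 12xy + 2x - 2, -6x² + 6y)
(x₁, y₁) = (-2, -1) − 0.01·(-126, -30) = (-0.74, -0.7)
(x₂, y₂) = (-0.74, -0.7) − 0.01·(-14.558688, -7.4856) = (-0.59441312, -0.625144)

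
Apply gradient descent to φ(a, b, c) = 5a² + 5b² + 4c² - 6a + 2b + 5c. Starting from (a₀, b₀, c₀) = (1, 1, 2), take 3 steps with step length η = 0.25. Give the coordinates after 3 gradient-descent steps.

(-0.75, -4.25, -3.25)

∇φ = (10a - 6, 10b + 2, 8c + 5)
Step 1: at (1, 1, 2), ∇φ = (4, 12, 21) → (1, 1, 2) − 0.25·(4, 12, 21) = (0, -2, -3.25)
Step 2: at (0, -2, -3.25), ∇φ = (-6, -18, -21) → (0, -2, -3.25) − 0.25·(-6, -18, -21) = (1.5, 2.5, 2)
Step 3: at (1.5, 2.5, 2), ∇φ = (9, 27, 21) → (1.5, 2.5, 2) − 0.25·(9, 27, 21) = (-0.75, -4.25, -3.25)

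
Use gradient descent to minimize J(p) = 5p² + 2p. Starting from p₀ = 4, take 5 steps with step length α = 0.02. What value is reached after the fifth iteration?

J′(p) = 10p + 2
p₁ = 4 − 0.02·42 = 3.16
p₂ = 3.16 − 0.02·33.6 = 2.488
p₃ = 2.488 − 0.02·26.88 = 1.9504
p₄ = 1.9504 − 0.02·21.504 = 1.52032
p₅ = 1.52032 − 0.02·17.2032 = 1.176256

1.176256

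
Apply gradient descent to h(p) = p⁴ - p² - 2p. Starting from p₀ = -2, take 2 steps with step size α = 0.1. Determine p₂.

1

h′(p) = 4p³ - 2p - 2
Step 1: h′(-2) = -30; p₁ = -2 − 0.1·(-30) = 1
Step 2: h′(1) = 0; p₂ = 1 − 0.1·0 = 1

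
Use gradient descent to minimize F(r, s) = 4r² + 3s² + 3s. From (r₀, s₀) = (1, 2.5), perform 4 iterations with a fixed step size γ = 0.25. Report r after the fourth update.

1

∇F = (8r, 6s + 3)
(r₁, s₁) = (1, 2.5) − 0.25·(8, 18) = (-1, -2)
(r₂, s₂) = (-1, -2) − 0.25·(-8, -9) = (1, 0.25)
(r₃, s₃) = (1, 0.25) − 0.25·(8, 4.5) = (-1, -0.875)
(r₄, s₄) = (-1, -0.875) − 0.25·(-8, -2.25) = (1, -0.3125)
r = 1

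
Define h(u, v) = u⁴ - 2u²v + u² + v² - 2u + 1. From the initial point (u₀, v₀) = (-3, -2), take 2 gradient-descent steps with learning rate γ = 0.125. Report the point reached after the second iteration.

(-1507.75, 53.125)

∇h = (4u³ - 4uv + 2u - 2, -2u² + 2v)
Step 1: at (-3, -2), ∇h = (-140, -22) → (-3, -2) − 0.125·(-140, -22) = (14.5, 0.75)
Step 2: at (14.5, 0.75), ∇h = (12178, -419) → (14.5, 0.75) − 0.125·(12178, -419) = (-1507.75, 53.125)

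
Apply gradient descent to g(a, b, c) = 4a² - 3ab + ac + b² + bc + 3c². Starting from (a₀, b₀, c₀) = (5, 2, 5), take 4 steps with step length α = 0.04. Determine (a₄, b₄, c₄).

∇g = (8a - 3b + c, -3a + 2b + c, a + b + 6c)
(a₁, b₁, c₁) = (5, 2, 5) − 0.04·(39, -6, 37) = (3.44, 2.24, 3.52)
(a₂, b₂, c₂) = (3.44, 2.24, 3.52) − 0.04·(24.32, -2.32, 26.8) = (2.4672, 2.3328, 2.448)
(a₃, b₃, c₃) = (2.4672, 2.3328, 2.448) − 0.04·(15.1872, -0.288, 19.488) = (1.859712, 2.34432, 1.66848)
(a₄, b₄, c₄) = (1.859712, 2.34432, 1.66848) − 0.04·(9.513216, 0.777984, 14.214912) = (1.47918336, 2.31320064, 1.09988352)

(1.47918336, 2.31320064, 1.09988352)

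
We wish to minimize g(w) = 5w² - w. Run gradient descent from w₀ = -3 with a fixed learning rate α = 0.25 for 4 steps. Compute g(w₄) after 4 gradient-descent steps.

1231.4189453125

g′(w) = 10w - 1
w₁ = -3 − 0.25·(-31) = 4.75
w₂ = 4.75 − 0.25·46.5 = -6.875
w₃ = -6.875 − 0.25·(-69.75) = 10.5625
w₄ = 10.5625 − 0.25·104.625 = -15.59375
g(-15.59375) = 1231.4189453125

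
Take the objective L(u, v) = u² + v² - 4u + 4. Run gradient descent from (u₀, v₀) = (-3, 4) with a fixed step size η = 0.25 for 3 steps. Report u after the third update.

1.375

∇L = (2u - 4, 2v)
Step 1: at (-3, 4), ∇L = (-10, 8) → (-3, 4) − 0.25·(-10, 8) = (-0.5, 2)
Step 2: at (-0.5, 2), ∇L = (-5, 4) → (-0.5, 2) − 0.25·(-5, 4) = (0.75, 1)
Step 3: at (0.75, 1), ∇L = (-2.5, 2) → (0.75, 1) − 0.25·(-2.5, 2) = (1.375, 0.5)
u = 1.375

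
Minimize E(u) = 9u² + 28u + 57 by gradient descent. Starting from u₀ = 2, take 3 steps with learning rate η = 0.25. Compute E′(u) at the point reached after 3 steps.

E′(u) = 18u + 28
u₁ = 2 − 0.25·64 = -14
u₂ = -14 − 0.25·(-224) = 42
u₃ = 42 − 0.25·784 = -154
E′(u) at (-154) = -2744

-2744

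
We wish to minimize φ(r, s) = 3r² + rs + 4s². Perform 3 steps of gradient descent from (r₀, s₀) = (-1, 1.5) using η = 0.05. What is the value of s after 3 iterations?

0.39475

∇φ = (6r + s, r + 8s)
Step 1: at (-1, 1.5), ∇φ = (-4.5, 11) → (-1, 1.5) − 0.05·(-4.5, 11) = (-0.775, 0.95)
Step 2: at (-0.775, 0.95), ∇φ = (-3.7, 6.825) → (-0.775, 0.95) − 0.05·(-3.7, 6.825) = (-0.59, 0.60875)
Step 3: at (-0.59, 0.60875), ∇φ = (-2.93125, 4.28) → (-0.59, 0.60875) − 0.05·(-2.93125, 4.28) = (-0.4434375, 0.39475)
s = 0.39475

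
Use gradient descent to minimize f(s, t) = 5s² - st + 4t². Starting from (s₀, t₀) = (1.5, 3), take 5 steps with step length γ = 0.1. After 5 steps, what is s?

∇f = (10s - t, -s + 8t)
Step 1: at (1.5, 3), ∇f = (12, 22.5) → (1.5, 3) − 0.1·(12, 22.5) = (0.3, 0.75)
Step 2: at (0.3, 0.75), ∇f = (2.25, 5.7) → (0.3, 0.75) − 0.1·(2.25, 5.7) = (0.075, 0.18)
Step 3: at (0.075, 0.18), ∇f = (0.57, 1.365) → (0.075, 0.18) − 0.1·(0.57, 1.365) = (0.018, 0.0435)
Step 4: at (0.018, 0.0435), ∇f = (0.1365, 0.33) → (0.018, 0.0435) − 0.1·(0.1365, 0.33) = (0.00435, 0.0105)
Step 5: at (0.00435, 0.0105), ∇f = (0.033, 0.07965) → (0.00435, 0.0105) − 0.1·(0.033, 0.07965) = (0.00105, 0.002535)
s = 0.00105

0.00105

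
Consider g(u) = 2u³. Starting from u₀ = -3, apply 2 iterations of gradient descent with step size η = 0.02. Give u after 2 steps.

g′(u) = 6u²
Step 1: g′(-3) = 54; u₁ = -3 − 0.02·54 = -4.08
Step 2: g′(-4.08) = 99.8784; u₂ = -4.08 − 0.02·99.8784 = -6.077568

-6.077568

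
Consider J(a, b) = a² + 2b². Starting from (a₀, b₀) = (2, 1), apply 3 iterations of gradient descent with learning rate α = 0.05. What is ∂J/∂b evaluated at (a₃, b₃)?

∇J = (2a, 4b)
(a₁, b₁) = (2, 1) − 0.05·(4, 4) = (1.8, 0.8)
(a₂, b₂) = (1.8, 0.8) − 0.05·(3.6, 3.2) = (1.62, 0.64)
(a₃, b₃) = (1.62, 0.64) − 0.05·(3.24, 2.56) = (1.458, 0.512)
∂J/∂b at (1.458, 0.512) = 2.048

2.048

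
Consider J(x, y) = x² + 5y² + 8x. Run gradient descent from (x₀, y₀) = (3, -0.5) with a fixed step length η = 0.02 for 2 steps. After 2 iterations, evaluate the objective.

∇J = (2x + 8, 10y)
(x₁, y₁) = (3, -0.5) − 0.02·(14, -5) = (2.72, -0.4)
(x₂, y₂) = (2.72, -0.4) − 0.02·(13.44, -4) = (2.4512, -0.32)
J(2.4512, -0.32) = 26.12998144

26.12998144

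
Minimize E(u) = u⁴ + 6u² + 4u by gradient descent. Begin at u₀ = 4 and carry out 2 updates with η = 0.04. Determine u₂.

87.66245888

E′(u) = 4u³ + 12u + 4
Step 1: E′(4) = 308; u₁ = 4 − 0.04·308 = -8.32
Step 2: E′(-8.32) = -2399.561472; u₂ = -8.32 − 0.04·(-2399.561472) = 87.66245888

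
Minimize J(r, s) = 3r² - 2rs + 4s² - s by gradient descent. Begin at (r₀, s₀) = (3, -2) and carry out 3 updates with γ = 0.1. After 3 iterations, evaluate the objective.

∇J = (6r - 2s, -2r + 8s - 1)
Step 1: at (3, -2), ∇J = (22, -23) → (3, -2) − 0.1·(22, -23) = (0.8, 0.3)
Step 2: at (0.8, 0.3), ∇J = (4.2, -0.2) → (0.8, 0.3) − 0.1·(4.2, -0.2) = (0.38, 0.32)
Step 3: at (0.38, 0.32), ∇J = (1.64, 0.8) → (0.38, 0.32) − 0.1·(1.64, 0.8) = (0.216, 0.24)
J(0.216, 0.24) = 0.026688

0.026688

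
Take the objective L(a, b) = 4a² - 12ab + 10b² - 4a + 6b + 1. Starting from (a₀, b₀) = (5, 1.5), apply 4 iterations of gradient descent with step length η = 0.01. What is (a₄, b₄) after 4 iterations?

∇L = (8a - 12b - 4, -12a + 20b + 6)
(a₁, b₁) = (5, 1.5) − 0.01·(18, -24) = (4.82, 1.74)
(a₂, b₂) = (4.82, 1.74) − 0.01·(13.68, -17.04) = (4.6832, 1.9104)
(a₃, b₃) = (4.6832, 1.9104) − 0.01·(10.5408, -11.9904) = (4.577792, 2.030304)
(a₄, b₄) = (4.577792, 2.030304) − 0.01·(8.258688, -8.327424) = (4.49520512, 2.11357824)

(4.49520512, 2.11357824)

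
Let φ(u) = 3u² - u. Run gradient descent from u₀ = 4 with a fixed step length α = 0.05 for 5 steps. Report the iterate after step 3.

1.4815

φ′(u) = 6u - 1
Step 1: φ′(4) = 23; u₁ = 4 − 0.05·23 = 2.85
Step 2: φ′(2.85) = 16.1; u₂ = 2.85 − 0.05·16.1 = 2.045
Step 3: φ′(2.045) = 11.27; u₃ = 2.045 − 0.05·11.27 = 1.4815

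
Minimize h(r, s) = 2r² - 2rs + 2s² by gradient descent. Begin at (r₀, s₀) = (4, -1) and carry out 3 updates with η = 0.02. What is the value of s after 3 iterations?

-0.376576

∇h = (4r - 2s, -2r + 4s)
(r₁, s₁) = (4, -1) − 0.02·(18, -12) = (3.64, -0.76)
(r₂, s₂) = (3.64, -0.76) − 0.02·(16.08, -10.32) = (3.3184, -0.5536)
(r₃, s₃) = (3.3184, -0.5536) − 0.02·(14.3808, -8.8512) = (3.030784, -0.376576)
s = -0.376576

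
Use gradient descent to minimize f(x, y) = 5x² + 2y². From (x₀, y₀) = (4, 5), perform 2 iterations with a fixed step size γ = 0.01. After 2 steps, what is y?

∇f = (10x, 4y)
(x₁, y₁) = (4, 5) − 0.01·(40, 20) = (3.6, 4.8)
(x₂, y₂) = (3.6, 4.8) − 0.01·(36, 19.2) = (3.24, 4.608)
y = 4.608

4.608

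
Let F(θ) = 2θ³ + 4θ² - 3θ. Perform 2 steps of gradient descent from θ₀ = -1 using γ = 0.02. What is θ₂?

-0.7932

F′(θ) = 6θ² + 8θ - 3
θ₁ = -1 − 0.02·(-5) = -0.9
θ₂ = -0.9 − 0.02·(-5.34) = -0.7932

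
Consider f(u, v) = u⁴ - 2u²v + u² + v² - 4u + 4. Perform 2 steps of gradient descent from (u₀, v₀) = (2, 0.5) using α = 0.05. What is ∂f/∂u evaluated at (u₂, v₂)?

-2.922957382912

∇f = (4u³ - 4uv + 2u - 4, -2u² + 2v)
(u₁, v₁) = (2, 0.5) − 0.05·(28, -7) = (0.6, 0.85)
(u₂, v₂) = (0.6, 0.85) − 0.05·(-3.976, 0.98) = (0.7988, 0.801)
∂f/∂u at (0.7988, 0.801) = -2.922957382912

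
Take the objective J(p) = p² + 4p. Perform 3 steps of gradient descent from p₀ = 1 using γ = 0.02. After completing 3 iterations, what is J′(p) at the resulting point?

J′(p) = 2p + 4
p₁ = 1 − 0.02·6 = 0.88
p₂ = 0.88 − 0.02·5.76 = 0.7648
p₃ = 0.7648 − 0.02·5.5296 = 0.654208
J′(p) at (0.654208) = 5.308416

5.308416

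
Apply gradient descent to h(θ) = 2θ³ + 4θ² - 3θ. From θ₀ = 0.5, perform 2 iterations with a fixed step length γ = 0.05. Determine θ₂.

0.3328125

h′(θ) = 6θ² + 8θ - 3
Step 1: h′(0.5) = 2.5; θ₁ = 0.5 − 0.05·2.5 = 0.375
Step 2: h′(0.375) = 0.84375; θ₂ = 0.375 − 0.05·0.84375 = 0.3328125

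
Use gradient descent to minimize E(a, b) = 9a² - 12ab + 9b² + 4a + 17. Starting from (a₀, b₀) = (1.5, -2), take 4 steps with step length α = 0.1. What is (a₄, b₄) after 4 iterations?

∇E = (18a - 12b + 4, -12a + 18b)
Step 1: at (1.5, -2), ∇E = (55, -54) → (1.5, -2) − 0.1·(55, -54) = (-4, 3.4)
Step 2: at (-4, 3.4), ∇E = (-108.8, 109.2) → (-4, 3.4) − 0.1·(-108.8, 109.2) = (6.88, -7.52)
Step 3: at (6.88, -7.52), ∇E = (218.08, -217.92) → (6.88, -7.52) − 0.1·(218.08, -217.92) = (-14.928, 14.272)
Step 4: at (-14.928, 14.272), ∇E = (-435.968, 436.032) → (-14.928, 14.272) − 0.1·(-435.968, 436.032) = (28.6688, -29.3312)

(28.6688, -29.3312)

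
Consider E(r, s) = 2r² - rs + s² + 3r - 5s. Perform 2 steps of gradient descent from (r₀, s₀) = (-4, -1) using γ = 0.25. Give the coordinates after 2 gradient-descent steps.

∇E = (4r - s + 3, -r + 2s - 5)
Step 1: at (-4, -1), ∇E = (-12, -3) → (-4, -1) − 0.25·(-12, -3) = (-1, -0.25)
Step 2: at (-1, -0.25), ∇E = (-0.75, -4.5) → (-1, -0.25) − 0.25·(-0.75, -4.5) = (-0.8125, 0.875)

(-0.8125, 0.875)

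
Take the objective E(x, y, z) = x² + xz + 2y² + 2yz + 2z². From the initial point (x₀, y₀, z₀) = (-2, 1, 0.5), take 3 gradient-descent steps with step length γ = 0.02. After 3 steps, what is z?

∇E = (2x + z, 4y + 2z, x + 2y + 4z)
(x₁, y₁, z₁) = (-2, 1, 0.5) − 0.02·(-3.5, 5, 2) = (-1.93, 0.9, 0.46)
(x₂, y₂, z₂) = (-1.93, 0.9, 0.46) − 0.02·(-3.4, 4.52, 1.71) = (-1.862, 0.8096, 0.4258)
(x₃, y₃, z₃) = (-1.862, 0.8096, 0.4258) − 0.02·(-3.2982, 4.09, 1.4604) = (-1.796036, 0.7278, 0.396592)
z = 0.396592

0.396592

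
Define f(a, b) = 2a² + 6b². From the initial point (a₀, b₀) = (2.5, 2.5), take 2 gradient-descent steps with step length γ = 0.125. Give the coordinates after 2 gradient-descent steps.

(0.625, 0.625)

∇f = (4a, 12b)
(a₁, b₁) = (2.5, 2.5) − 0.125·(10, 30) = (1.25, -1.25)
(a₂, b₂) = (1.25, -1.25) − 0.125·(5, -15) = (0.625, 0.625)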